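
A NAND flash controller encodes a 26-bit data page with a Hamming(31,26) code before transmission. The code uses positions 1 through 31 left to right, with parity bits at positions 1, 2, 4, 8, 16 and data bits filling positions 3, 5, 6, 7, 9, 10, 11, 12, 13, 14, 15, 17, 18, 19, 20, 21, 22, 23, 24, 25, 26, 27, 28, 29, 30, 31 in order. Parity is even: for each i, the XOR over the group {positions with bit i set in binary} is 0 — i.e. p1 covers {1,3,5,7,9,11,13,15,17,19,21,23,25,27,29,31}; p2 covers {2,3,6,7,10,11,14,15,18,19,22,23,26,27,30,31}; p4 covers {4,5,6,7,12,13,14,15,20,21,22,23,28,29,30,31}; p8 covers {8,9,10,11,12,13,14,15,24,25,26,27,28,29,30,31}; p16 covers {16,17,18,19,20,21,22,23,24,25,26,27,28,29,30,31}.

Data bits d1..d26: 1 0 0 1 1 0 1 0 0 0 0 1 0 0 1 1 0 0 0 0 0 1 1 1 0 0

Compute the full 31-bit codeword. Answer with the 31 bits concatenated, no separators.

0011001110100000100110000011100

Place data at non-parity positions: p1 p2 1 p4 0 0 1 p8 1 0 1 0 0 0 0 p16 1 0 0 1 1 0 0 0 0 0 1 1 1 0 0
p1 (pos 1,3,5,7,9,11,13,15,17,19,21,23,25,27,29,31): XOR of data positions = 1⊕0⊕1⊕1⊕1⊕0⊕0⊕1⊕0⊕1⊕0⊕0⊕1⊕1⊕0 = 0
p2 (pos 2,3,6,7,10,11,14,15,18,19,22,23,26,27,30,31): XOR of data positions = 1⊕0⊕1⊕0⊕1⊕0⊕0⊕0⊕0⊕0⊕0⊕0⊕1⊕0⊕0 = 0
p4 (pos 4,5,6,7,12,13,14,15,20,21,22,23,28,29,30,31): XOR of data positions = 0⊕0⊕1⊕0⊕0⊕0⊕0⊕1⊕1⊕0⊕0⊕1⊕1⊕0⊕0 = 1
p8 (pos 8,9,10,11,12,13,14,15,24,25,26,27,28,29,30,31): XOR of data positions = 1⊕0⊕1⊕0⊕0⊕0⊕0⊕0⊕0⊕0⊕1⊕1⊕1⊕0⊕0 = 1
p16 (pos 16,17,18,19,20,21,22,23,24,25,26,27,28,29,30,31): XOR of data positions = 1⊕0⊕0⊕1⊕1⊕0⊕0⊕0⊕0⊕0⊕1⊕1⊕1⊕0⊕0 = 0
Codeword: 0011001110100000100110000011100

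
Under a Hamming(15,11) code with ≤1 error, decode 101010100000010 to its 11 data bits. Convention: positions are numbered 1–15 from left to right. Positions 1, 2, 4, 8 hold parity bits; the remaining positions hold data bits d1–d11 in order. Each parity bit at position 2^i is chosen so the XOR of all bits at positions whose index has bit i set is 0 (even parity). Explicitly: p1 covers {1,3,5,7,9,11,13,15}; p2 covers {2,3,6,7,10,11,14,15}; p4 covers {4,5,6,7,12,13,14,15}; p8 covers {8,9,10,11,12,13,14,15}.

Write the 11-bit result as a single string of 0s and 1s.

11010000000

s1 (pos 1,3,5,7,9,11,13,15): 1⊕1⊕1⊕1⊕0⊕0⊕0⊕0 = 0
s2 (pos 2,3,6,7,10,11,14,15): 0⊕1⊕0⊕1⊕0⊕0⊕1⊕0 = 1
s4 (pos 4,5,6,7,12,13,14,15): 0⊕1⊕0⊕1⊕0⊕0⊕1⊕0 = 1
s8 (pos 8,9,10,11,12,13,14,15): 0⊕0⊕0⊕0⊕0⊕0⊕1⊕0 = 1
Syndrome s8…s1 = 1110 → error at position 14.
Flip position 14: 101010100000010 → 101010100000000
Read data bits from positions 3,5,6,7,9,10,11,12,13,14,15: 11010000000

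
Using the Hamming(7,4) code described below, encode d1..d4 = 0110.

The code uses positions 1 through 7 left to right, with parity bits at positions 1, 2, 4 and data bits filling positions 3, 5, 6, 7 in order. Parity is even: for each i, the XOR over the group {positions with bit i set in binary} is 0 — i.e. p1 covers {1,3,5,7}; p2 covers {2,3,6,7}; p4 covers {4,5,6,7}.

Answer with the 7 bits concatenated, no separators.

Place data at non-parity positions: p1 p2 0 p4 1 1 0
p1 (pos 1,3,5,7): XOR of data positions = 0⊕1⊕0 = 1
p2 (pos 2,3,6,7): XOR of data positions = 0⊕1⊕0 = 1
p4 (pos 4,5,6,7): XOR of data positions = 1⊕1⊕0 = 0
Codeword: 1100110

1100110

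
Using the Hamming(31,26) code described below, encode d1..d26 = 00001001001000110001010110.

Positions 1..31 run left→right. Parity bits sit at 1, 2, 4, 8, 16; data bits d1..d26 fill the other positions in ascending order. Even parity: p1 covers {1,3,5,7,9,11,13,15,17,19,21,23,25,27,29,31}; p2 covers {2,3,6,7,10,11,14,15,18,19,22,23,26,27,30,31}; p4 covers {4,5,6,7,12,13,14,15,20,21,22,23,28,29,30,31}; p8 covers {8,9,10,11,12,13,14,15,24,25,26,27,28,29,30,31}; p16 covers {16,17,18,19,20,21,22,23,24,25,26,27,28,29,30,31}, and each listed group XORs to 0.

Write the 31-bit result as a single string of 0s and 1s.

0100000110010010000110001010110

Place data at non-parity positions: p1 p2 0 p4 0 0 0 p8 1 0 0 1 0 0 1 p16 0 0 0 1 1 0 0 0 1 0 1 0 1 1 0
p1 (pos 1,3,5,7,9,11,13,15,17,19,21,23,25,27,29,31): XOR of data positions = 0⊕0⊕0⊕1⊕0⊕0⊕1⊕0⊕0⊕1⊕0⊕1⊕1⊕1⊕0 = 0
p2 (pos 2,3,6,7,10,11,14,15,18,19,22,23,26,27,30,31): XOR of data positions = 0⊕0⊕0⊕0⊕0⊕0⊕1⊕0⊕0⊕0⊕0⊕0⊕1⊕1⊕0 = 1
p4 (pos 4,5,6,7,12,13,14,15,20,21,22,23,28,29,30,31): XOR of data positions = 0⊕0⊕0⊕1⊕0⊕0⊕1⊕1⊕1⊕0⊕0⊕0⊕1⊕1⊕0 = 0
p8 (pos 8,9,10,11,12,13,14,15,24,25,26,27,28,29,30,31): XOR of data positions = 1⊕0⊕0⊕1⊕0⊕0⊕1⊕0⊕1⊕0⊕1⊕0⊕1⊕1⊕0 = 1
p16 (pos 16,17,18,19,20,21,22,23,24,25,26,27,28,29,30,31): XOR of data positions = 0⊕0⊕0⊕1⊕1⊕0⊕0⊕0⊕1⊕0⊕1⊕0⊕1⊕1⊕0 = 0
Codeword: 0100000110010010000110001010110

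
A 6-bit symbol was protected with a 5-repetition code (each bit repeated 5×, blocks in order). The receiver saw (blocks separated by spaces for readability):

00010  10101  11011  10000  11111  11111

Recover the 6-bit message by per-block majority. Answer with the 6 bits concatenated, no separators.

Block 1 (00010): 1 one → 0
Block 2 (10101): 3 ones → 1
Block 3 (11011): 4 ones → 1
Block 4 (10000): 1 one → 0
Block 5 (11111): 5 ones → 1
Block 6 (11111): 5 ones → 1

011011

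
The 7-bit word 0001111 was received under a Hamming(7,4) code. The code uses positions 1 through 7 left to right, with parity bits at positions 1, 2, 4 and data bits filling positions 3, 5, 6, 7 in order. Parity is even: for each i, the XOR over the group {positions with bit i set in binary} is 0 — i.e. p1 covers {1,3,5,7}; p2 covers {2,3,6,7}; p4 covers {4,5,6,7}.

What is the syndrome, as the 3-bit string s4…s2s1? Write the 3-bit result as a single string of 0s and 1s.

s1 (pos 1,3,5,7): 0⊕0⊕1⊕1 = 0
s2 (pos 2,3,6,7): 0⊕0⊕1⊕1 = 0
s4 (pos 4,5,6,7): 1⊕1⊕1⊕1 = 0
Syndrome s4…s1 = 000 → no error.

000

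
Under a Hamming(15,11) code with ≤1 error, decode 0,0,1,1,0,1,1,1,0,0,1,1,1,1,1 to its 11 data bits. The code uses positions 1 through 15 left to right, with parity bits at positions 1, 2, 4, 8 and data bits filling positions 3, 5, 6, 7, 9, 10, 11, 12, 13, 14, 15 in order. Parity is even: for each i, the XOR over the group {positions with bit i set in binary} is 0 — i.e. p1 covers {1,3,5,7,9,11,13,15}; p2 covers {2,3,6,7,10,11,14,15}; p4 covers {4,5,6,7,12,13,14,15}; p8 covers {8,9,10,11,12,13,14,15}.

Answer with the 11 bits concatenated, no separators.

s1 (pos 1,3,5,7,9,11,13,15): 0⊕1⊕0⊕1⊕0⊕1⊕1⊕1 = 1
s2 (pos 2,3,6,7,10,11,14,15): 0⊕1⊕1⊕1⊕0⊕1⊕1⊕1 = 0
s4 (pos 4,5,6,7,12,13,14,15): 1⊕0⊕1⊕1⊕1⊕1⊕1⊕1 = 1
s8 (pos 8,9,10,11,12,13,14,15): 1⊕0⊕0⊕1⊕1⊕1⊕1⊕1 = 0
Syndrome s8…s1 = 0101 → error at position 5.
Flip position 5: 001101110011111 → 001111110011111
Read data bits from positions 3,5,6,7,9,10,11,12,13,14,15: 11110011111

11110011111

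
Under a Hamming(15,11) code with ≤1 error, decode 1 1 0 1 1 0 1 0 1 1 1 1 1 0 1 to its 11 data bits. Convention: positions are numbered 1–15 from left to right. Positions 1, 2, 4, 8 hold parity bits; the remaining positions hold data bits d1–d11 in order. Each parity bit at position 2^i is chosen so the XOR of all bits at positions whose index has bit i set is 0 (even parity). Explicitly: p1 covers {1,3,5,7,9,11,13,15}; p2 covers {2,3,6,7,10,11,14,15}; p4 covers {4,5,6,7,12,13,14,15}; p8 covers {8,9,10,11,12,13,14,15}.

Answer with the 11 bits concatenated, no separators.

11011111101

s1 (pos 1,3,5,7,9,11,13,15): 1⊕0⊕1⊕1⊕1⊕1⊕1⊕1 = 1
s2 (pos 2,3,6,7,10,11,14,15): 1⊕0⊕0⊕1⊕1⊕1⊕0⊕1 = 1
s4 (pos 4,5,6,7,12,13,14,15): 1⊕1⊕0⊕1⊕1⊕1⊕0⊕1 = 0
s8 (pos 8,9,10,11,12,13,14,15): 0⊕1⊕1⊕1⊕1⊕1⊕0⊕1 = 0
Syndrome s8…s1 = 0011 → error at position 3.
Flip position 3: 110110101111101 → 111110101111101
Read data bits from positions 3,5,6,7,9,10,11,12,13,14,15: 11011111101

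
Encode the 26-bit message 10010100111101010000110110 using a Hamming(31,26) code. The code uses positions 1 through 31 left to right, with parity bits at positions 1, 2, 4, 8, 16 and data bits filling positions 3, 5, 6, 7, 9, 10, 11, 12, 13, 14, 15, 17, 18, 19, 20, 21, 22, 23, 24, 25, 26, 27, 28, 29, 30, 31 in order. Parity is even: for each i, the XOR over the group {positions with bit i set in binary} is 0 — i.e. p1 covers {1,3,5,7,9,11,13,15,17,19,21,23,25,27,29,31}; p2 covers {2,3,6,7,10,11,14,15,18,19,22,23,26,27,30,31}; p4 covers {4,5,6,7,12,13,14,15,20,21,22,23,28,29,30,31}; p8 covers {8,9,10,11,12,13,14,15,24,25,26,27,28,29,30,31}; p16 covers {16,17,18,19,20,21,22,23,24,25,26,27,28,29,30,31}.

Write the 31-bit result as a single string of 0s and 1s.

1111001001001111101010000110110

Place data at non-parity positions: p1 p2 1 p4 0 0 1 p8 0 1 0 0 1 1 1 p16 1 0 1 0 1 0 0 0 0 1 1 0 1 1 0
p1 (pos 1,3,5,7,9,11,13,15,17,19,21,23,25,27,29,31): XOR of data positions = 1⊕0⊕1⊕0⊕0⊕1⊕1⊕1⊕1⊕1⊕0⊕0⊕1⊕1⊕0 = 1
p2 (pos 2,3,6,7,10,11,14,15,18,19,22,23,26,27,30,31): XOR of data positions = 1⊕0⊕1⊕1⊕0⊕1⊕1⊕0⊕1⊕0⊕0⊕1⊕1⊕1⊕0 = 1
p4 (pos 4,5,6,7,12,13,14,15,20,21,22,23,28,29,30,31): XOR of data positions = 0⊕0⊕1⊕0⊕1⊕1⊕1⊕0⊕1⊕0⊕0⊕0⊕1⊕1⊕0 = 1
p8 (pos 8,9,10,11,12,13,14,15,24,25,26,27,28,29,30,31): XOR of data positions = 0⊕1⊕0⊕0⊕1⊕1⊕1⊕0⊕0⊕1⊕1⊕0⊕1⊕1⊕0 = 0
p16 (pos 16,17,18,19,20,21,22,23,24,25,26,27,28,29,30,31): XOR of data positions = 1⊕0⊕1⊕0⊕1⊕0⊕0⊕0⊕0⊕1⊕1⊕0⊕1⊕1⊕0 = 1
Codeword: 1111001001001111101010000110110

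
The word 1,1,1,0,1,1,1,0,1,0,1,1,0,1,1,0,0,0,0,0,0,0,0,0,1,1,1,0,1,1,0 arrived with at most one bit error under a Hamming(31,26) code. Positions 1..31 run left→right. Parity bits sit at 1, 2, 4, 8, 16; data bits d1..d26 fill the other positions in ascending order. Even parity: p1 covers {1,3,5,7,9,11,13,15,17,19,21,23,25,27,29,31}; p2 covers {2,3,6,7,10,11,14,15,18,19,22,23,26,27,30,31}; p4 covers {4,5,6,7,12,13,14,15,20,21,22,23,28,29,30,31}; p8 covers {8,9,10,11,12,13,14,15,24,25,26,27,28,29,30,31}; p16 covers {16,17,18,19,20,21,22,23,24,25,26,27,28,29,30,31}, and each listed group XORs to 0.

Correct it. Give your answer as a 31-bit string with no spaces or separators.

s1 (pos 1,3,5,7,9,11,13,15,17,19,21,23,25,27,29,31): 1⊕1⊕1⊕1⊕1⊕1⊕0⊕1⊕0⊕0⊕0⊕0⊕1⊕1⊕1⊕0 = 0
s2 (pos 2,3,6,7,10,11,14,15,18,19,22,23,26,27,30,31): 1⊕1⊕1⊕1⊕0⊕1⊕1⊕1⊕0⊕0⊕0⊕0⊕1⊕1⊕1⊕0 = 0
s4 (pos 4,5,6,7,12,13,14,15,20,21,22,23,28,29,30,31): 0⊕1⊕1⊕1⊕1⊕0⊕1⊕1⊕0⊕0⊕0⊕0⊕0⊕1⊕1⊕0 = 0
s8 (pos 8,9,10,11,12,13,14,15,24,25,26,27,28,29,30,31): 0⊕1⊕0⊕1⊕1⊕0⊕1⊕1⊕0⊕1⊕1⊕1⊕0⊕1⊕1⊕0 = 0
s16 (pos 16,17,18,19,20,21,22,23,24,25,26,27,28,29,30,31): 0⊕0⊕0⊕0⊕0⊕0⊕0⊕0⊕0⊕1⊕1⊕1⊕0⊕1⊕1⊕0 = 1
Syndrome s16…s1 = 10000 → error at position 16.
Flip position 16: 1110111010110110000000001110110 → 1110111010110111000000001110110

1110111010110111000000001110110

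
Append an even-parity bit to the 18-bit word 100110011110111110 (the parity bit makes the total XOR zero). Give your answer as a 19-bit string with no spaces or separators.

XOR of the 18 data bits: 1⊕0⊕0⊕1⊕1⊕0⊕0⊕1⊕1⊕1⊕1⊕0⊕1⊕1⊕1⊕1⊕1⊕0 = 0
Parity bit = 0 (so all 19 bits XOR to 0).

1001100111101111100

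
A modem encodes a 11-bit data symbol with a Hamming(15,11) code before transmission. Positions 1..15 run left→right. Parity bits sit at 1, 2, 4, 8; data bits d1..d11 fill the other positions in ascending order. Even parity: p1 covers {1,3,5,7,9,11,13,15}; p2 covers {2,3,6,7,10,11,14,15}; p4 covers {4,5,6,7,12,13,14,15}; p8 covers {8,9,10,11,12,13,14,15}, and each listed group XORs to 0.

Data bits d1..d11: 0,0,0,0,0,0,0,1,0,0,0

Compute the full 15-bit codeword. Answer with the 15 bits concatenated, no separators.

000100010001000

Place data at non-parity positions: p1 p2 0 p4 0 0 0 p8 0 0 0 1 0 0 0
p1 (pos 1,3,5,7,9,11,13,15): XOR of data positions = 0⊕0⊕0⊕0⊕0⊕0⊕0 = 0
p2 (pos 2,3,6,7,10,11,14,15): XOR of data positions = 0⊕0⊕0⊕0⊕0⊕0⊕0 = 0
p4 (pos 4,5,6,7,12,13,14,15): XOR of data positions = 0⊕0⊕0⊕1⊕0⊕0⊕0 = 1
p8 (pos 8,9,10,11,12,13,14,15): XOR of data positions = 0⊕0⊕0⊕1⊕0⊕0⊕0 = 1
Codeword: 000100010001000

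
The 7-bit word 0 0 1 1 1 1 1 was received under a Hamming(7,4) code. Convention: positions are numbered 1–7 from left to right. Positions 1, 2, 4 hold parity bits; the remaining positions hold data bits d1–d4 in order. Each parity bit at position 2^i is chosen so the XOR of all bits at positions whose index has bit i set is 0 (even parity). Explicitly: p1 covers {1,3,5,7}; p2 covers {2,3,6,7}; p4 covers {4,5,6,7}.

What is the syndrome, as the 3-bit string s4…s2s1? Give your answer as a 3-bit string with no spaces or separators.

011

s1 (pos 1,3,5,7): 0⊕1⊕1⊕1 = 1
s2 (pos 2,3,6,7): 0⊕1⊕1⊕1 = 1
s4 (pos 4,5,6,7): 1⊕1⊕1⊕1 = 0
Syndrome s4…s1 = 011 → error at position 3.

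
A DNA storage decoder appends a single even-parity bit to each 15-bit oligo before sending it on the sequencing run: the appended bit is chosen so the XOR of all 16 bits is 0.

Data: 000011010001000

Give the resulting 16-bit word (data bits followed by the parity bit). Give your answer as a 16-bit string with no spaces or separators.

XOR of the 15 data bits: 0⊕0⊕0⊕0⊕1⊕1⊕0⊕1⊕0⊕0⊕0⊕1⊕0⊕0⊕0 = 0
Parity bit = 0 (so all 16 bits XOR to 0).

0000110100010000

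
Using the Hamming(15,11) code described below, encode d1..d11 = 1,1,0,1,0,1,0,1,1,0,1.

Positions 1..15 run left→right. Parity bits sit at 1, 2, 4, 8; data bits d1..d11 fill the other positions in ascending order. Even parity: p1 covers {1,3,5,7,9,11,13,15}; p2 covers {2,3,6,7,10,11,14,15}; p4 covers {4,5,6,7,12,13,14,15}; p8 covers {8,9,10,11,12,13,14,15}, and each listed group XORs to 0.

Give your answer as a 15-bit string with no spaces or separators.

Place data at non-parity positions: p1 p2 1 p4 1 0 1 p8 0 1 0 1 1 0 1
p1 (pos 1,3,5,7,9,11,13,15): XOR of data positions = 1⊕1⊕1⊕0⊕0⊕1⊕1 = 1
p2 (pos 2,3,6,7,10,11,14,15): XOR of data positions = 1⊕0⊕1⊕1⊕0⊕0⊕1 = 0
p4 (pos 4,5,6,7,12,13,14,15): XOR of data positions = 1⊕0⊕1⊕1⊕1⊕0⊕1 = 1
p8 (pos 8,9,10,11,12,13,14,15): XOR of data positions = 0⊕1⊕0⊕1⊕1⊕0⊕1 = 0
Codeword: 101110100101101

101110100101101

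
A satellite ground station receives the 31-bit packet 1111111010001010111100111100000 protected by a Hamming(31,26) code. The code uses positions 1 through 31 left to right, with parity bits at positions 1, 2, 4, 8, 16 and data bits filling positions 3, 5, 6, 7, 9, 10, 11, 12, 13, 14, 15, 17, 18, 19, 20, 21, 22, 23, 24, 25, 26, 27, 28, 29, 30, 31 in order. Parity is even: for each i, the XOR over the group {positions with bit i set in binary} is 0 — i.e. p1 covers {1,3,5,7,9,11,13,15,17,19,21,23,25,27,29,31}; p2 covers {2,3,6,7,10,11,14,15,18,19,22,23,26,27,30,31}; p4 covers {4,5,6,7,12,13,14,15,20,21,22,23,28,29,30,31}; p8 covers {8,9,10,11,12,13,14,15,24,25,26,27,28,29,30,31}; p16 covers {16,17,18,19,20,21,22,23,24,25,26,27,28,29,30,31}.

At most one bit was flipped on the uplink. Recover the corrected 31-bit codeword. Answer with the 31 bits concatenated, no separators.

s1 (pos 1,3,5,7,9,11,13,15,17,19,21,23,25,27,29,31): 1⊕1⊕1⊕1⊕1⊕0⊕1⊕1⊕1⊕1⊕0⊕1⊕1⊕0⊕0⊕0 = 1
s2 (pos 2,3,6,7,10,11,14,15,18,19,22,23,26,27,30,31): 1⊕1⊕1⊕1⊕0⊕0⊕0⊕1⊕1⊕1⊕0⊕1⊕1⊕0⊕0⊕0 = 1
s4 (pos 4,5,6,7,12,13,14,15,20,21,22,23,28,29,30,31): 1⊕1⊕1⊕1⊕0⊕1⊕0⊕1⊕1⊕0⊕0⊕1⊕0⊕0⊕0⊕0 = 0
s8 (pos 8,9,10,11,12,13,14,15,24,25,26,27,28,29,30,31): 0⊕1⊕0⊕0⊕0⊕1⊕0⊕1⊕1⊕1⊕1⊕0⊕0⊕0⊕0⊕0 = 0
s16 (pos 16,17,18,19,20,21,22,23,24,25,26,27,28,29,30,31): 0⊕1⊕1⊕1⊕1⊕0⊕0⊕1⊕1⊕1⊕1⊕0⊕0⊕0⊕0⊕0 = 0
Syndrome s16…s1 = 00011 → error at position 3.
Flip position 3: 1111111010001010111100111100000 → 1101111010001010111100111100000

1101111010001010111100111100000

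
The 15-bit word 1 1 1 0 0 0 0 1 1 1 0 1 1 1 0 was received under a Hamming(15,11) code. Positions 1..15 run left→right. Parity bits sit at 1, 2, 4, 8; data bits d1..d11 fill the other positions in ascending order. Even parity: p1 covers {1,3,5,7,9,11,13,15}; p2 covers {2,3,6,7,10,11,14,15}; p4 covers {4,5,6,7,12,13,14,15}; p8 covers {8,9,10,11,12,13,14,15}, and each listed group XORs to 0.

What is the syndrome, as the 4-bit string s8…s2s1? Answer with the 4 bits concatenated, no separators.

s1 (pos 1,3,5,7,9,11,13,15): 1⊕1⊕0⊕0⊕1⊕0⊕1⊕0 = 0
s2 (pos 2,3,6,7,10,11,14,15): 1⊕1⊕0⊕0⊕1⊕0⊕1⊕0 = 0
s4 (pos 4,5,6,7,12,13,14,15): 0⊕0⊕0⊕0⊕1⊕1⊕1⊕0 = 1
s8 (pos 8,9,10,11,12,13,14,15): 1⊕1⊕1⊕0⊕1⊕1⊕1⊕0 = 0
Syndrome s8…s1 = 0100 → error at position 4.

0100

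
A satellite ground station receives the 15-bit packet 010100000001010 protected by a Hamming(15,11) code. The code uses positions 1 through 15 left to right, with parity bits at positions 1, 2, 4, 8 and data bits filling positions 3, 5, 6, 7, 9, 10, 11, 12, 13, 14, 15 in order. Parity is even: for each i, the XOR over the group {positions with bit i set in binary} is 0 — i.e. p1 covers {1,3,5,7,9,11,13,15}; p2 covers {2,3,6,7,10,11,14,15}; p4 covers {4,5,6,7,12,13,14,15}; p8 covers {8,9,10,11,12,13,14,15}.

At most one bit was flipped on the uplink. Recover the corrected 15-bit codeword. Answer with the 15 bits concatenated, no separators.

010000000001010

s1 (pos 1,3,5,7,9,11,13,15): 0⊕0⊕0⊕0⊕0⊕0⊕0⊕0 = 0
s2 (pos 2,3,6,7,10,11,14,15): 1⊕0⊕0⊕0⊕0⊕0⊕1⊕0 = 0
s4 (pos 4,5,6,7,12,13,14,15): 1⊕0⊕0⊕0⊕1⊕0⊕1⊕0 = 1
s8 (pos 8,9,10,11,12,13,14,15): 0⊕0⊕0⊕0⊕1⊕0⊕1⊕0 = 0
Syndrome s8…s1 = 0100 → error at position 4.
Flip position 4: 010100000001010 → 010000000001010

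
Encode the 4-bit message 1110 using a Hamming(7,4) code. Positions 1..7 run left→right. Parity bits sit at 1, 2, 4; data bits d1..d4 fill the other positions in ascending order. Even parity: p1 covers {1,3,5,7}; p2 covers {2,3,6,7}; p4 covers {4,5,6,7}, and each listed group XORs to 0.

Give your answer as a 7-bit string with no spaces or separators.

0010110

Place data at non-parity positions: p1 p2 1 p4 1 1 0
p1 (pos 1,3,5,7): XOR of data positions = 1⊕1⊕0 = 0
p2 (pos 2,3,6,7): XOR of data positions = 1⊕1⊕0 = 0
p4 (pos 4,5,6,7): XOR of data positions = 1⊕1⊕0 = 0
Codeword: 0010110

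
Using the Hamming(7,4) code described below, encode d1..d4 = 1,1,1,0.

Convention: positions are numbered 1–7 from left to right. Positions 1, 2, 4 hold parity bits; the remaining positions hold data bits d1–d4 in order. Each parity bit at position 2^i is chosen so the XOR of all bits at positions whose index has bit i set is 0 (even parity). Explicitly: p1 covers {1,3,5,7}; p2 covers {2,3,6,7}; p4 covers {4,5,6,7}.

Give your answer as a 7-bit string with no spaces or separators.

Place data at non-parity positions: p1 p2 1 p4 1 1 0
p1 (pos 1,3,5,7): XOR of data positions = 1⊕1⊕0 = 0
p2 (pos 2,3,6,7): XOR of data positions = 1⊕1⊕0 = 0
p4 (pos 4,5,6,7): XOR of data positions = 1⊕1⊕0 = 0
Codeword: 0010110

0010110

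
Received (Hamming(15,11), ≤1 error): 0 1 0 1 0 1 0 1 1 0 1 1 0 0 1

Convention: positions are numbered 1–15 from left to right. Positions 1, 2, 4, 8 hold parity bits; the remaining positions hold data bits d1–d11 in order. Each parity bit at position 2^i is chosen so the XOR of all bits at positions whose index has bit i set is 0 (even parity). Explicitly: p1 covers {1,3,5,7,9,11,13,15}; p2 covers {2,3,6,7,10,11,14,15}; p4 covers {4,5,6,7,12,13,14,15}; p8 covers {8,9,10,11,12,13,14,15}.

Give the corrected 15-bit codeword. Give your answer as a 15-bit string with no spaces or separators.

010101010011001

s1 (pos 1,3,5,7,9,11,13,15): 0⊕0⊕0⊕0⊕1⊕1⊕0⊕1 = 1
s2 (pos 2,3,6,7,10,11,14,15): 1⊕0⊕1⊕0⊕0⊕1⊕0⊕1 = 0
s4 (pos 4,5,6,7,12,13,14,15): 1⊕0⊕1⊕0⊕1⊕0⊕0⊕1 = 0
s8 (pos 8,9,10,11,12,13,14,15): 1⊕1⊕0⊕1⊕1⊕0⊕0⊕1 = 1
Syndrome s8…s1 = 1001 → error at position 9.
Flip position 9: 010101011011001 → 010101010011001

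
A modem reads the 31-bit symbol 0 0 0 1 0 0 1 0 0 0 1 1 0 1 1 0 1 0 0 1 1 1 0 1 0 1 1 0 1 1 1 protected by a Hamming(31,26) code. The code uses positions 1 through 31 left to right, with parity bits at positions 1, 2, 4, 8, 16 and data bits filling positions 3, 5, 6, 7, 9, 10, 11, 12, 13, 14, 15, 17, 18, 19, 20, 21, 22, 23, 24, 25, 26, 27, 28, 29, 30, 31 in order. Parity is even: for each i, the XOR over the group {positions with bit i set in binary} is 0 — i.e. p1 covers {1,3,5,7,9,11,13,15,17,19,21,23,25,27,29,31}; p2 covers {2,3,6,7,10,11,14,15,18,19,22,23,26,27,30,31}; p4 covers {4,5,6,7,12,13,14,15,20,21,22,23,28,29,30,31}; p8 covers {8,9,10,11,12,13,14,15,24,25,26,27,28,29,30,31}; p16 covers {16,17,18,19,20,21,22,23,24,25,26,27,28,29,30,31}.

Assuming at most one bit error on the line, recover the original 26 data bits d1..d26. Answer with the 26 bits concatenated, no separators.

s1 (pos 1,3,5,7,9,11,13,15,17,19,21,23,25,27,29,31): 0⊕0⊕0⊕1⊕0⊕1⊕0⊕1⊕1⊕0⊕1⊕0⊕0⊕1⊕1⊕1 = 0
s2 (pos 2,3,6,7,10,11,14,15,18,19,22,23,26,27,30,31): 0⊕0⊕0⊕1⊕0⊕1⊕1⊕1⊕0⊕0⊕1⊕0⊕1⊕1⊕1⊕1 = 1
s4 (pos 4,5,6,7,12,13,14,15,20,21,22,23,28,29,30,31): 1⊕0⊕0⊕1⊕1⊕0⊕1⊕1⊕1⊕1⊕1⊕0⊕0⊕1⊕1⊕1 = 1
s8 (pos 8,9,10,11,12,13,14,15,24,25,26,27,28,29,30,31): 0⊕0⊕0⊕1⊕1⊕0⊕1⊕1⊕1⊕0⊕1⊕1⊕0⊕1⊕1⊕1 = 0
s16 (pos 16,17,18,19,20,21,22,23,24,25,26,27,28,29,30,31): 0⊕1⊕0⊕0⊕1⊕1⊕1⊕0⊕1⊕0⊕1⊕1⊕0⊕1⊕1⊕1 = 0
Syndrome s16…s1 = 00110 → error at position 6.
Flip position 6: 0001001000110110100111010110111 → 0001011000110110100111010110111
Read data bits from positions 3,5,6,7,9,10,11,12,13,14,15,17,18,19,20,21,22,23,24,25,26,27,28,29,30,31: 00110011011100111010110111

00110011011100111010110111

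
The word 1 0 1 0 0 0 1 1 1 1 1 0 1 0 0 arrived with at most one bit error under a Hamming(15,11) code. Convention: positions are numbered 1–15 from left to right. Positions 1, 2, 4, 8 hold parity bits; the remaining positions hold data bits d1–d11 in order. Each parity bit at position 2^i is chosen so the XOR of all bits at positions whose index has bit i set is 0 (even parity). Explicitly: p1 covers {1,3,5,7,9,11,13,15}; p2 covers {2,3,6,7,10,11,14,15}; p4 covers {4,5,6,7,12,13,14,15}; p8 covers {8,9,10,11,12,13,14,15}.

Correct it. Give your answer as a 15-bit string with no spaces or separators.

101000101110100

s1 (pos 1,3,5,7,9,11,13,15): 1⊕1⊕0⊕1⊕1⊕1⊕1⊕0 = 0
s2 (pos 2,3,6,7,10,11,14,15): 0⊕1⊕0⊕1⊕1⊕1⊕0⊕0 = 0
s4 (pos 4,5,6,7,12,13,14,15): 0⊕0⊕0⊕1⊕0⊕1⊕0⊕0 = 0
s8 (pos 8,9,10,11,12,13,14,15): 1⊕1⊕1⊕1⊕0⊕1⊕0⊕0 = 1
Syndrome s8…s1 = 1000 → error at position 8.
Flip position 8: 101000111110100 → 101000101110100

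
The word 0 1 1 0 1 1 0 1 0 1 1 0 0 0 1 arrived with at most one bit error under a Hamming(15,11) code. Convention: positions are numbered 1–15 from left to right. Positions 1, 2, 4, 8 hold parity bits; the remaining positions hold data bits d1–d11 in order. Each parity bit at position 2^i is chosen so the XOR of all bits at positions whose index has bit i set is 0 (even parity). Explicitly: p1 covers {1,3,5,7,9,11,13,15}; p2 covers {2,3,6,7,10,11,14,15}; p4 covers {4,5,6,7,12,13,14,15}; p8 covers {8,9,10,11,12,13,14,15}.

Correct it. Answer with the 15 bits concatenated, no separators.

s1 (pos 1,3,5,7,9,11,13,15): 0⊕1⊕1⊕0⊕0⊕1⊕0⊕1 = 0
s2 (pos 2,3,6,7,10,11,14,15): 1⊕1⊕1⊕0⊕1⊕1⊕0⊕1 = 0
s4 (pos 4,5,6,7,12,13,14,15): 0⊕1⊕1⊕0⊕0⊕0⊕0⊕1 = 1
s8 (pos 8,9,10,11,12,13,14,15): 1⊕0⊕1⊕1⊕0⊕0⊕0⊕1 = 0
Syndrome s8…s1 = 0100 → error at position 4.
Flip position 4: 011011010110001 → 011111010110001

011111010110001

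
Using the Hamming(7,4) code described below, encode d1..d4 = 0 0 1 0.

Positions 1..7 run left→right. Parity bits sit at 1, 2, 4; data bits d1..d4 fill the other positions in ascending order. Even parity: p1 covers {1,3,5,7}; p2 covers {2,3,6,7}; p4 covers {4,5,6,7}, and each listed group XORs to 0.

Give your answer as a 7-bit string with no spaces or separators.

0101010

Place data at non-parity positions: p1 p2 0 p4 0 1 0
p1 (pos 1,3,5,7): XOR of data positions = 0⊕0⊕0 = 0
p2 (pos 2,3,6,7): XOR of data positions = 0⊕1⊕0 = 1
p4 (pos 4,5,6,7): XOR of data positions = 0⊕1⊕0 = 1
Codeword: 0101010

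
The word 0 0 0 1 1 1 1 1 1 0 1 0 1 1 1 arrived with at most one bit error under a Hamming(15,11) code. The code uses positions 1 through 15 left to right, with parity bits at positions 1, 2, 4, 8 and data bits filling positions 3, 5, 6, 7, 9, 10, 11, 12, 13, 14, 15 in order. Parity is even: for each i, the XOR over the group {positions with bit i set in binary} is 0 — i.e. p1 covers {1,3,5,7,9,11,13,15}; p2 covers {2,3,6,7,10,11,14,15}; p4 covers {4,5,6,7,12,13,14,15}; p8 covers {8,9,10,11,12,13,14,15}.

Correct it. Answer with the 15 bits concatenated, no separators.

000110111010111

s1 (pos 1,3,5,7,9,11,13,15): 0⊕0⊕1⊕1⊕1⊕1⊕1⊕1 = 0
s2 (pos 2,3,6,7,10,11,14,15): 0⊕0⊕1⊕1⊕0⊕1⊕1⊕1 = 1
s4 (pos 4,5,6,7,12,13,14,15): 1⊕1⊕1⊕1⊕0⊕1⊕1⊕1 = 1
s8 (pos 8,9,10,11,12,13,14,15): 1⊕1⊕0⊕1⊕0⊕1⊕1⊕1 = 0
Syndrome s8…s1 = 0110 → error at position 6.
Flip position 6: 000111111010111 → 000110111010111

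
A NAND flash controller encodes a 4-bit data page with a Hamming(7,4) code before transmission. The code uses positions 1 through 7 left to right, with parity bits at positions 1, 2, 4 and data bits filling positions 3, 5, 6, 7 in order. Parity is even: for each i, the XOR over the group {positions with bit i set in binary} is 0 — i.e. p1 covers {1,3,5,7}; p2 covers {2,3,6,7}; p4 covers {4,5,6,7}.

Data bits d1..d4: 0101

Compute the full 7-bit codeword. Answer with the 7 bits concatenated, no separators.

Place data at non-parity positions: p1 p2 0 p4 1 0 1
p1 (pos 1,3,5,7): XOR of data positions = 0⊕1⊕1 = 0
p2 (pos 2,3,6,7): XOR of data positions = 0⊕0⊕1 = 1
p4 (pos 4,5,6,7): XOR of data positions = 1⊕0⊕1 = 0
Codeword: 0100101

0100101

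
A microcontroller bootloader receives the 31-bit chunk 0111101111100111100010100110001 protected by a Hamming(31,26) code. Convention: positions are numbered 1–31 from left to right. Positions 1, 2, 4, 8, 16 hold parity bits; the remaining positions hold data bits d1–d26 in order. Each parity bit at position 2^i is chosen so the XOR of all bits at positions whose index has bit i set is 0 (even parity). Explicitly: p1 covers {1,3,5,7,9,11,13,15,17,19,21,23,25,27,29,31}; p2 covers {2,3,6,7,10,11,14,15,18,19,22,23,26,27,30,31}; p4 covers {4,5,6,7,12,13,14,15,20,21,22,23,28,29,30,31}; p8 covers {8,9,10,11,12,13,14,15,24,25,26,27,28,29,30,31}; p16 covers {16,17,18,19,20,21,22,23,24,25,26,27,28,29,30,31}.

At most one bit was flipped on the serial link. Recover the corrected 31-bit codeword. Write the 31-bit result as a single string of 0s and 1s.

s1 (pos 1,3,5,7,9,11,13,15,17,19,21,23,25,27,29,31): 0⊕1⊕1⊕1⊕1⊕1⊕0⊕1⊕1⊕0⊕1⊕1⊕0⊕1⊕0⊕1 = 1
s2 (pos 2,3,6,7,10,11,14,15,18,19,22,23,26,27,30,31): 1⊕1⊕0⊕1⊕1⊕1⊕1⊕1⊕0⊕0⊕0⊕1⊕1⊕1⊕0⊕1 = 1
s4 (pos 4,5,6,7,12,13,14,15,20,21,22,23,28,29,30,31): 1⊕1⊕0⊕1⊕0⊕0⊕1⊕1⊕0⊕1⊕0⊕1⊕0⊕0⊕0⊕1 = 0
s8 (pos 8,9,10,11,12,13,14,15,24,25,26,27,28,29,30,31): 1⊕1⊕1⊕1⊕0⊕0⊕1⊕1⊕0⊕0⊕1⊕1⊕0⊕0⊕0⊕1 = 1
s16 (pos 16,17,18,19,20,21,22,23,24,25,26,27,28,29,30,31): 1⊕1⊕0⊕0⊕0⊕1⊕0⊕1⊕0⊕0⊕1⊕1⊕0⊕0⊕0⊕1 = 1
Syndrome s16…s1 = 11011 → error at position 27.
Flip position 27: 0111101111100111100010100110001 → 0111101111100111100010100100001

0111101111100111100010100100001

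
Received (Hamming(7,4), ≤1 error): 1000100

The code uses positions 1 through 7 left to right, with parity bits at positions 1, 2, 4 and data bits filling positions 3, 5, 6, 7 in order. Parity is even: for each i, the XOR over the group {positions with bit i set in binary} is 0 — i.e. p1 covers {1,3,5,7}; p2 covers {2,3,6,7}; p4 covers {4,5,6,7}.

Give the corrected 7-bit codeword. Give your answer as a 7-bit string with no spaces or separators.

s1 (pos 1,3,5,7): 1⊕0⊕1⊕0 = 0
s2 (pos 2,3,6,7): 0⊕0⊕0⊕0 = 0
s4 (pos 4,5,6,7): 0⊕1⊕0⊕0 = 1
Syndrome s4…s1 = 100 → error at position 4.
Flip position 4: 1000100 → 1001100

1001100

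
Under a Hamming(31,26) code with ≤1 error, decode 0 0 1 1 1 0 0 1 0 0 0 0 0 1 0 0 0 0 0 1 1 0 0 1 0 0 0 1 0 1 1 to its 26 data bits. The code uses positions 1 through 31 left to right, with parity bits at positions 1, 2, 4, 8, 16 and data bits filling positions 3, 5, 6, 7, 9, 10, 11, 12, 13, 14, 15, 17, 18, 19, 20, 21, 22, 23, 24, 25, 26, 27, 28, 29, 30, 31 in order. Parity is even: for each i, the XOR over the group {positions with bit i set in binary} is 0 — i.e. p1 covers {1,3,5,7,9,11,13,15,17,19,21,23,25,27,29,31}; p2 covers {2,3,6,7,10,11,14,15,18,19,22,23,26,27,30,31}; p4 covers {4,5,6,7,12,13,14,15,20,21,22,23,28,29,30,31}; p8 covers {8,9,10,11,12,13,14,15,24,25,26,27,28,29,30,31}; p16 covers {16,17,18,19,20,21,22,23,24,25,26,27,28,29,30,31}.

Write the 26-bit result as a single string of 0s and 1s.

11000000010000110010001011

s1 (pos 1,3,5,7,9,11,13,15,17,19,21,23,25,27,29,31): 0⊕1⊕1⊕0⊕0⊕0⊕0⊕0⊕0⊕0⊕1⊕0⊕0⊕0⊕0⊕1 = 0
s2 (pos 2,3,6,7,10,11,14,15,18,19,22,23,26,27,30,31): 0⊕1⊕0⊕0⊕0⊕0⊕1⊕0⊕0⊕0⊕0⊕0⊕0⊕0⊕1⊕1 = 0
s4 (pos 4,5,6,7,12,13,14,15,20,21,22,23,28,29,30,31): 1⊕1⊕0⊕0⊕0⊕0⊕1⊕0⊕1⊕1⊕0⊕0⊕1⊕0⊕1⊕1 = 0
s8 (pos 8,9,10,11,12,13,14,15,24,25,26,27,28,29,30,31): 1⊕0⊕0⊕0⊕0⊕0⊕1⊕0⊕1⊕0⊕0⊕0⊕1⊕0⊕1⊕1 = 0
s16 (pos 16,17,18,19,20,21,22,23,24,25,26,27,28,29,30,31): 0⊕0⊕0⊕0⊕1⊕1⊕0⊕0⊕1⊕0⊕0⊕0⊕1⊕0⊕1⊕1 = 0
Syndrome s16…s1 = 00000 → no error.
Read data bits from positions 3,5,6,7,9,10,11,12,13,14,15,17,18,19,20,21,22,23,24,25,26,27,28,29,30,31: 11000000010000110010001011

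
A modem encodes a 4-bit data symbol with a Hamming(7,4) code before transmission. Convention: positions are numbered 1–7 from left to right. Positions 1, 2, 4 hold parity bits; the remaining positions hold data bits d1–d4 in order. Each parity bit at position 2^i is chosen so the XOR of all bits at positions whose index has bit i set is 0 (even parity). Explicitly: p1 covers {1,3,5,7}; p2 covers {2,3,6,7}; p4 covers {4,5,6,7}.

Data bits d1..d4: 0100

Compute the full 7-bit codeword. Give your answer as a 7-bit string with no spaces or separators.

Place data at non-parity positions: p1 p2 0 p4 1 0 0
p1 (pos 1,3,5,7): XOR of data positions = 0⊕1⊕0 = 1
p2 (pos 2,3,6,7): XOR of data positions = 0⊕0⊕0 = 0
p4 (pos 4,5,6,7): XOR of data positions = 1⊕0⊕0 = 1
Codeword: 1001100

1001100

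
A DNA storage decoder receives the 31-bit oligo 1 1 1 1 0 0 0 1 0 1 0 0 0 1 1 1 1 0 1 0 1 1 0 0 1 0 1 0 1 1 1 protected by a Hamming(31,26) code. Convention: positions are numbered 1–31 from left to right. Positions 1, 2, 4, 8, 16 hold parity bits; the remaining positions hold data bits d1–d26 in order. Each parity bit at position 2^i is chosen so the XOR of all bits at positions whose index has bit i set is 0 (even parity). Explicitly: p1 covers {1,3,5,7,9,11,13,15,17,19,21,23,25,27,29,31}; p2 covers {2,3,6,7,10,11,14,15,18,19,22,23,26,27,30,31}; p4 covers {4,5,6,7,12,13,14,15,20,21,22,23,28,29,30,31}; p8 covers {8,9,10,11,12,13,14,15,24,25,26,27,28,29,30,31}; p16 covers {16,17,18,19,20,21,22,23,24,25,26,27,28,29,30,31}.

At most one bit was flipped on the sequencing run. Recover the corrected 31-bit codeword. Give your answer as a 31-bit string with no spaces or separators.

s1 (pos 1,3,5,7,9,11,13,15,17,19,21,23,25,27,29,31): 1⊕1⊕0⊕0⊕0⊕0⊕0⊕1⊕1⊕1⊕1⊕0⊕1⊕1⊕1⊕1 = 0
s2 (pos 2,3,6,7,10,11,14,15,18,19,22,23,26,27,30,31): 1⊕1⊕0⊕0⊕1⊕0⊕1⊕1⊕0⊕1⊕1⊕0⊕0⊕1⊕1⊕1 = 0
s4 (pos 4,5,6,7,12,13,14,15,20,21,22,23,28,29,30,31): 1⊕0⊕0⊕0⊕0⊕0⊕1⊕1⊕0⊕1⊕1⊕0⊕0⊕1⊕1⊕1 = 0
s8 (pos 8,9,10,11,12,13,14,15,24,25,26,27,28,29,30,31): 1⊕0⊕1⊕0⊕0⊕0⊕1⊕1⊕0⊕1⊕0⊕1⊕0⊕1⊕1⊕1 = 1
s16 (pos 16,17,18,19,20,21,22,23,24,25,26,27,28,29,30,31): 1⊕1⊕0⊕1⊕0⊕1⊕1⊕0⊕0⊕1⊕0⊕1⊕0⊕1⊕1⊕1 = 0
Syndrome s16…s1 = 01000 → error at position 8.
Flip position 8: 1111000101000111101011001010111 → 1111000001000111101011001010111

1111000001000111101011001010111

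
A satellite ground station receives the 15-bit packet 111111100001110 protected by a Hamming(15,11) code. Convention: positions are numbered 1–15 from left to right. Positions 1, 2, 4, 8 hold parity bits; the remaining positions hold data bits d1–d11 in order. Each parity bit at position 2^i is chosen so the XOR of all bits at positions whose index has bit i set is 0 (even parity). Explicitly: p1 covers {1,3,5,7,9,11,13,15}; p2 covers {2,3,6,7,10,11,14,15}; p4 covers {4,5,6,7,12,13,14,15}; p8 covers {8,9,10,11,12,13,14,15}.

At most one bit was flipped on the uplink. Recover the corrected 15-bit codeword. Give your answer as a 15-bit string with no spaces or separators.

s1 (pos 1,3,5,7,9,11,13,15): 1⊕1⊕1⊕1⊕0⊕0⊕1⊕0 = 1
s2 (pos 2,3,6,7,10,11,14,15): 1⊕1⊕1⊕1⊕0⊕0⊕1⊕0 = 1
s4 (pos 4,5,6,7,12,13,14,15): 1⊕1⊕1⊕1⊕1⊕1⊕1⊕0 = 1
s8 (pos 8,9,10,11,12,13,14,15): 0⊕0⊕0⊕0⊕1⊕1⊕1⊕0 = 1
Syndrome s8…s1 = 1111 → error at position 15.
Flip position 15: 111111100001110 → 111111100001111

111111100001111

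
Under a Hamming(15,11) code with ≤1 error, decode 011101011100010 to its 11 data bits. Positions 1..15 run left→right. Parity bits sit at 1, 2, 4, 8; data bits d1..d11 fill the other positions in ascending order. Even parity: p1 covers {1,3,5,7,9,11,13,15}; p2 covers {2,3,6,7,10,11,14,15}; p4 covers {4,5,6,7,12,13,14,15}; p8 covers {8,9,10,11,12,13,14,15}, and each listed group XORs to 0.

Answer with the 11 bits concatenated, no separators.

s1 (pos 1,3,5,7,9,11,13,15): 0⊕1⊕0⊕0⊕1⊕0⊕0⊕0 = 0
s2 (pos 2,3,6,7,10,11,14,15): 1⊕1⊕1⊕0⊕1⊕0⊕1⊕0 = 1
s4 (pos 4,5,6,7,12,13,14,15): 1⊕0⊕1⊕0⊕0⊕0⊕1⊕0 = 1
s8 (pos 8,9,10,11,12,13,14,15): 1⊕1⊕1⊕0⊕0⊕0⊕1⊕0 = 0
Syndrome s8…s1 = 0110 → error at position 6.
Flip position 6: 011101011100010 → 011100011100010
Read data bits from positions 3,5,6,7,9,10,11,12,13,14,15: 10001100010

10001100010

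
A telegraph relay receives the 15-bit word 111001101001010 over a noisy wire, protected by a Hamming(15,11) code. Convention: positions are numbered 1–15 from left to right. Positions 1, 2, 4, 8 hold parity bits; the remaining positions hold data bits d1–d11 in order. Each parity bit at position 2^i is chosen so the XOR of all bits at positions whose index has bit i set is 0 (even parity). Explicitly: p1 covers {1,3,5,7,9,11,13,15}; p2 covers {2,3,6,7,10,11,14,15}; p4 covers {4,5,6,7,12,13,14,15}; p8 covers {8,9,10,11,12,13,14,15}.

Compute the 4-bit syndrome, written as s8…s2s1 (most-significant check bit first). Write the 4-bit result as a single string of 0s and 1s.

s1 (pos 1,3,5,7,9,11,13,15): 1⊕1⊕0⊕1⊕1⊕0⊕0⊕0 = 0
s2 (pos 2,3,6,7,10,11,14,15): 1⊕1⊕1⊕1⊕0⊕0⊕1⊕0 = 1
s4 (pos 4,5,6,7,12,13,14,15): 0⊕0⊕1⊕1⊕1⊕0⊕1⊕0 = 0
s8 (pos 8,9,10,11,12,13,14,15): 0⊕1⊕0⊕0⊕1⊕0⊕1⊕0 = 1
Syndrome s8…s1 = 1010 → error at position 10.

1010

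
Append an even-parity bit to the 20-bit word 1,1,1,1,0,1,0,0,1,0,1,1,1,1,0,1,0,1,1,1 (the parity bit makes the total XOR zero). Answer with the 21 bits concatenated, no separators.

111101001011110101110

XOR of the 20 data bits: 1⊕1⊕1⊕1⊕0⊕1⊕0⊕0⊕1⊕0⊕1⊕1⊕1⊕1⊕0⊕1⊕0⊕1⊕1⊕1 = 0
Parity bit = 0 (so all 21 bits XOR to 0).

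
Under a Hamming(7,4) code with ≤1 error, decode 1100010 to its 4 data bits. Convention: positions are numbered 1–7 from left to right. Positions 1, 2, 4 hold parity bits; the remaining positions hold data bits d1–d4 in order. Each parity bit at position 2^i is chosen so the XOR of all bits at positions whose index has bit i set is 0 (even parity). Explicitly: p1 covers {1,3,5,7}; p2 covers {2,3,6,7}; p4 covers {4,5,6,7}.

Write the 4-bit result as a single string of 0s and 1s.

0110

s1 (pos 1,3,5,7): 1⊕0⊕0⊕0 = 1
s2 (pos 2,3,6,7): 1⊕0⊕1⊕0 = 0
s4 (pos 4,5,6,7): 0⊕0⊕1⊕0 = 1
Syndrome s4…s1 = 101 → error at position 5.
Flip position 5: 1100010 → 1100110
Read data bits from positions 3,5,6,7: 0110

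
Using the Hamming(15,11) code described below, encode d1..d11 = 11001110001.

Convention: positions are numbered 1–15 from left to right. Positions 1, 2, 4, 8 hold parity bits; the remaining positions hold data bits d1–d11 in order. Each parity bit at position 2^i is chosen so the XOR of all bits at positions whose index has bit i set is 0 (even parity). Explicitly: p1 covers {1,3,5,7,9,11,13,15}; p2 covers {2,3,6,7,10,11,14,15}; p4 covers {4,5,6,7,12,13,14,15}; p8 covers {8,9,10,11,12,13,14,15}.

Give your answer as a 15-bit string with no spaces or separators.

101010001110001

Place data at non-parity positions: p1 p2 1 p4 1 0 0 p8 1 1 1 0 0 0 1
p1 (pos 1,3,5,7,9,11,13,15): XOR of data positions = 1⊕1⊕0⊕1⊕1⊕0⊕1 = 1
p2 (pos 2,3,6,7,10,11,14,15): XOR of data positions = 1⊕0⊕0⊕1⊕1⊕0⊕1 = 0
p4 (pos 4,5,6,7,12,13,14,15): XOR of data positions = 1⊕0⊕0⊕0⊕0⊕0⊕1 = 0
p8 (pos 8,9,10,11,12,13,14,15): XOR of data positions = 1⊕1⊕1⊕0⊕0⊕0⊕1 = 0
Codeword: 101010001110001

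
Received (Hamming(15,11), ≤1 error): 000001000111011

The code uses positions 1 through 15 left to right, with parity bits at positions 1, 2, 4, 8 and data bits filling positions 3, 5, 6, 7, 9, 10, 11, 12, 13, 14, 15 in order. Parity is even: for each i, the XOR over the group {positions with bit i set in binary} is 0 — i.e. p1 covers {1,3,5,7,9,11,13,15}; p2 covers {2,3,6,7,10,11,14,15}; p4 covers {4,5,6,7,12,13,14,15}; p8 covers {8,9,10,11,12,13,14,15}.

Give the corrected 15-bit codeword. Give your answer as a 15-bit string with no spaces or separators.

s1 (pos 1,3,5,7,9,11,13,15): 0⊕0⊕0⊕0⊕0⊕1⊕0⊕1 = 0
s2 (pos 2,3,6,7,10,11,14,15): 0⊕0⊕1⊕0⊕1⊕1⊕1⊕1 = 1
s4 (pos 4,5,6,7,12,13,14,15): 0⊕0⊕1⊕0⊕1⊕0⊕1⊕1 = 0
s8 (pos 8,9,10,11,12,13,14,15): 0⊕0⊕1⊕1⊕1⊕0⊕1⊕1 = 1
Syndrome s8…s1 = 1010 → error at position 10.
Flip position 10: 000001000111011 → 000001000011011

000001000011011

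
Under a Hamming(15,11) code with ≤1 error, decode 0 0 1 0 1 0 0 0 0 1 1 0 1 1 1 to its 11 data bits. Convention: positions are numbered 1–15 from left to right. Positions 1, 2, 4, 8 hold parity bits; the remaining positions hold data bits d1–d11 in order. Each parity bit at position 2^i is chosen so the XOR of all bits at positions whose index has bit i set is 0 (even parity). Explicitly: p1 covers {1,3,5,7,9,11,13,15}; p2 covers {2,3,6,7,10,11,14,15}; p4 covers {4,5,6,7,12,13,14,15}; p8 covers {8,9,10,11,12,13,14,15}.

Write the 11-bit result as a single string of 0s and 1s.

s1 (pos 1,3,5,7,9,11,13,15): 0⊕1⊕1⊕0⊕0⊕1⊕1⊕1 = 1
s2 (pos 2,3,6,7,10,11,14,15): 0⊕1⊕0⊕0⊕1⊕1⊕1⊕1 = 1
s4 (pos 4,5,6,7,12,13,14,15): 0⊕1⊕0⊕0⊕0⊕1⊕1⊕1 = 0
s8 (pos 8,9,10,11,12,13,14,15): 0⊕0⊕1⊕1⊕0⊕1⊕1⊕1 = 1
Syndrome s8…s1 = 1011 → error at position 11.
Flip position 11: 001010000110111 → 001010000100111
Read data bits from positions 3,5,6,7,9,10,11,12,13,14,15: 11000100111

11000100111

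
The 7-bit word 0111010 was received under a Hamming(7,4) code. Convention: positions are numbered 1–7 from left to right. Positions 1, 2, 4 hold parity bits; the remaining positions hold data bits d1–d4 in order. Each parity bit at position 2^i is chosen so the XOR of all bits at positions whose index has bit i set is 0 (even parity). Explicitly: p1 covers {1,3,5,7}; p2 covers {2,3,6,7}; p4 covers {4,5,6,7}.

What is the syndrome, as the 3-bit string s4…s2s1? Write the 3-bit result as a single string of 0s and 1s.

s1 (pos 1,3,5,7): 0⊕1⊕0⊕0 = 1
s2 (pos 2,3,6,7): 1⊕1⊕1⊕0 = 1
s4 (pos 4,5,6,7): 1⊕0⊕1⊕0 = 0
Syndrome s4…s1 = 011 → error at position 3.

011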